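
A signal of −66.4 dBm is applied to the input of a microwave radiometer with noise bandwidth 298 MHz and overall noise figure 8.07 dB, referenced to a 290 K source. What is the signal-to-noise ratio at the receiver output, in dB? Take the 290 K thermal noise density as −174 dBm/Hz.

14.8 dB

Noise floor: N = −174 + 10 log₁₀(B) + NF
10 log₁₀(2.98×10⁸) = 84.74 dB
N = −174 + 84.74 + 8.07 = −81.19 dBm
SNR = P_sig − N = −66.4 − (−81.19) = 14.79 dB → 14.8 dB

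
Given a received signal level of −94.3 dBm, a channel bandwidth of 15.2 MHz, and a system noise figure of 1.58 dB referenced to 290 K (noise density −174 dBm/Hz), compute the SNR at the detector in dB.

Noise floor: N = −174 + 10 log₁₀(B) + NF
10 log₁₀(1.52×10⁷) = 71.82 dB
N = −174 + 71.82 + 1.58 = −100.60 dBm
SNR = P_sig − N = −94.3 − (−100.60) = 6.30 dB → 6.3 dB

6.3 dB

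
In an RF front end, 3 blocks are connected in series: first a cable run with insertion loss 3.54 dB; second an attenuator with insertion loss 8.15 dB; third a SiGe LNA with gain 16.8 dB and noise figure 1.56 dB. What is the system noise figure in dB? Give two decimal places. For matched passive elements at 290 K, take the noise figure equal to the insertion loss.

Convert to linear (a loss of L dB is a gain of −L dB): F_i = 10^(NF_i/10), G_i = 10^(G_i,dB/10)
  Stage 1: F_1 = 10^(3.54/10) = 2.259, G_1 = 10^(−3.54/10) = 0.4426
  Stage 2: F_2 = 10^(8.15/10) = 6.531, G_2 = 10^(−8.15/10) = 0.1531
  Stage 3: F_3 = 10^(1.56/10) = 1.432, G_3 = 10^(16.8/10) = 47.86
Friis cascade:
  F = 2.259 + (6.531 − 1)/0.4426 + (1.432 − 1)/0.06776 = 21.13
NF = 10 log₁₀(21.13) = 13.25 dB

13.25 dB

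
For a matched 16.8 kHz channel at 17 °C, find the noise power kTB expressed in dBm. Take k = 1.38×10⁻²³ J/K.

T = 17 °C + 273.15 = 290.15 K
P_n = kTB = 1.38×10⁻²³ × 290.15 × 1.68×10⁴ = 6.73×10⁻¹⁷ W
In dBm: 10 log₁₀(6.73×10⁻¹⁷ / 10⁻³) = −131.7 dBm

−131.7 dBm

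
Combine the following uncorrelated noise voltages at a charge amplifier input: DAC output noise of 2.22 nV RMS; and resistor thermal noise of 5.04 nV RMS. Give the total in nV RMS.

5.51 nV

Uncorrelated sources add in power (mean-square): V_tot = √(ΣV_i²)
V_tot = √[(2.22×10⁻⁹)² + (5.04×10⁻⁹)²] = 5.51×10⁻⁹ V = 5.51 nV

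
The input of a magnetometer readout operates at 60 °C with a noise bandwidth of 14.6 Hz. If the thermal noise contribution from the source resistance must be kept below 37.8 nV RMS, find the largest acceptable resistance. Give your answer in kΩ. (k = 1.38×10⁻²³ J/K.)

5.32 kΩ

T = 60 °C + 273.15 = 333.15 K
Johnson–Nyquist: V_n = √(4kTRB) ⇒ R = V_n² / (4kTB)
4kTB = 4 × 1.38×10⁻²³ × 333.15 × 1.46×10¹ = 2.68×10⁻¹⁹
R = (3.78×10⁻⁸)² / 2.68×10⁻¹⁹ = 5.32×10³ Ω = 5.32 kΩ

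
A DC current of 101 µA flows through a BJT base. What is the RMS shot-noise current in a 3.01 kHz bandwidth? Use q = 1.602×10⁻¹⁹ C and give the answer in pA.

312 pA

I_n = √(2qI·B)
2qI·B = 2 × 1.602×10⁻¹⁹ × 1.01×10⁻⁴ × 3.01×10³ = 9.74×10⁻²⁰ A²
I_n = √(9.74×10⁻²⁰) = 3.12×10⁻¹⁰ A = 312 pA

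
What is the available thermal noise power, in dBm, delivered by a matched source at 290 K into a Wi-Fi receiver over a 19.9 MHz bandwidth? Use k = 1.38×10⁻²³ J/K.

−101.0 dBm

P_n = kTB = 1.38×10⁻²³ × 290 × 1.99×10⁷ = 7.96×10⁻¹⁴ W
In dBm: 10 log₁₀(7.96×10⁻¹⁴ / 10⁻³) = −101.0 dBm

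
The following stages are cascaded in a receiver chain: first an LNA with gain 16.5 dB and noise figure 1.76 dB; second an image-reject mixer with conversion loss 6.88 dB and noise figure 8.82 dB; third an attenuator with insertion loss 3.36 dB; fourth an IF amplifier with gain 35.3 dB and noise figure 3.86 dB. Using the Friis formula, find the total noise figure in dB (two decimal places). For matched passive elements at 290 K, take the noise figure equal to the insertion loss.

Convert to linear (a loss of L dB is a gain of −L dB): F_i = 10^(NF_i/10), G_i = 10^(G_i,dB/10)
  Stage 1: F_1 = 10^(1.76/10) = 1.500, G_1 = 10^(16.5/10) = 44.67
  Stage 2: F_2 = 10^(8.82/10) = 7.621, G_2 = 10^(−6.88/10) = 0.2051
  Stage 3: F_3 = 10^(3.36/10) = 2.168, G_3 = 10^(−3.36/10) = 0.4613
  Stage 4: F_4 = 10^(3.86/10) = 2.432, G_4 = 10^(35.3/10) = 3388
Friis cascade:
  F = 1.500 + (7.621 − 1)/44.67 + (2.168 − 1)/9.162 + (2.432 − 1)/4.227 = 2.114
NF = 10 log₁₀(2.114) = 3.25 dB

3.25 dB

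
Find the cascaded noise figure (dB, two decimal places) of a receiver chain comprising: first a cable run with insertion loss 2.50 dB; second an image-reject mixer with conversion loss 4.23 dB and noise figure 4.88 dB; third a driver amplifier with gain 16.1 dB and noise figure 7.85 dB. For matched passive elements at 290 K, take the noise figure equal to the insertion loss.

Convert to linear (a loss of L dB is a gain of −L dB): F_i = 10^(NF_i/10), G_i = 10^(G_i,dB/10)
  Stage 1: F_1 = 10^(2.50/10) = 1.778, G_1 = 10^(−2.50/10) = 0.5623
  Stage 2: F_2 = 10^(4.88/10) = 3.076, G_2 = 10^(−4.23/10) = 0.3776
  Stage 3: F_3 = 10^(7.85/10) = 6.095, G_3 = 10^(16.1/10) = 40.74
Friis cascade:
  F = 1.778 + (3.076 − 1)/0.5623 + (6.095 − 1)/0.2123 = 29.47
NF = 10 log₁₀(29.47) = 14.69 dB

14.69 dB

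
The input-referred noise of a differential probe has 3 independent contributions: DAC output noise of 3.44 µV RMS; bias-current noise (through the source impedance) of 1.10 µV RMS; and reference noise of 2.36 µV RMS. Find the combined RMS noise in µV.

Uncorrelated sources add in power (mean-square): V_tot = √(ΣV_i²)
V_tot = √[(3.44×10⁻⁶)² + (1.10×10⁻⁶)² + (2.36×10⁻⁶)²] = 4.31×10⁻⁶ V = 4.31 µV

4.31 µV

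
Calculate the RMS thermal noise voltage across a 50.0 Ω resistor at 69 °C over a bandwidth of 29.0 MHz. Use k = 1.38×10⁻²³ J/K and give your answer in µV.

5.23 µV

T = 69 °C + 273.15 = 342.15 K
V_n = √(4kTRB)
4kTRB = 4 × 1.38×10⁻²³ × 342.15 × 5.00×10¹ × 2.90×10⁷ = 2.74×10⁻¹¹ V²
V_n = √(2.74×10⁻¹¹) = 5.23×10⁻⁶ V = 5.23 µV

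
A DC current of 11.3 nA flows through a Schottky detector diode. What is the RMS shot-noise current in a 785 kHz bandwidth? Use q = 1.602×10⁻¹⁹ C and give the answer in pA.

I_n = √(2qI·B)
2qI·B = 2 × 1.602×10⁻¹⁹ × 1.13×10⁻⁸ × 7.85×10⁵ = 2.84×10⁻²¹ A²
I_n = √(2.84×10⁻²¹) = 5.33×10⁻¹¹ A = 53.3 pA

53.3 pA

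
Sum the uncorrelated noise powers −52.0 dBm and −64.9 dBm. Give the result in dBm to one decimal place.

Convert to linear, add, convert back:
P₁ = 6.31×10⁻⁹ W, P₂ = 3.24×10⁻¹⁰ W
P_tot = 6.63×10⁻⁹ W → 10 log₁₀(P_tot / 10⁻³) = −51.8 dBm

−51.8 dBm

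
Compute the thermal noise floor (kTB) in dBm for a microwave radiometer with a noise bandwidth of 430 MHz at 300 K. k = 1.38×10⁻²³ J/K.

−87.5 dBm

P_n = kTB = 1.38×10⁻²³ × 300 × 4.30×10⁸ = 1.78×10⁻¹² W
In dBm: 10 log₁₀(1.78×10⁻¹² / 10⁻³) = −87.5 dBm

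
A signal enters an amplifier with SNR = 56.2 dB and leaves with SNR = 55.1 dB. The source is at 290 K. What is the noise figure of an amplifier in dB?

NF (dB) = SNR_in(dB) − SNR_out(dB) when the source is at T₀
NF = 56.2 − 55.1 = 1.1 dB

1.1 dB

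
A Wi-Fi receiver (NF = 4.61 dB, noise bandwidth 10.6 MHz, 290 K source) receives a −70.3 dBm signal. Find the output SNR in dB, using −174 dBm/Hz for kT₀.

28.8 dB

Noise floor: N = −174 + 10 log₁₀(B) + NF
10 log₁₀(1.06×10⁷) = 70.25 dB
N = −174 + 70.25 + 4.61 = −99.14 dBm
SNR = P_sig − N = −70.3 − (−99.14) = 28.84 dB → 28.8 dB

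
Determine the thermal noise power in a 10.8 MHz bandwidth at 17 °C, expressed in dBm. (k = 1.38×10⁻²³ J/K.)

T = 17 °C + 273.15 = 290.15 K
P_n = kTB = 1.38×10⁻²³ × 290.15 × 1.08×10⁷ = 4.32×10⁻¹⁴ W
In dBm: 10 log₁₀(4.32×10⁻¹⁴ / 10⁻³) = −103.6 dBm

−103.6 dBm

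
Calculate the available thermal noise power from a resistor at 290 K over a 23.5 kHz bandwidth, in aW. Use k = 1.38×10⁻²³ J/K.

P_n = kTB = 1.38×10⁻²³ × 290 × 2.35×10⁴ = 9.40×10⁻¹⁷ W = 94.0 aW

94.0 aW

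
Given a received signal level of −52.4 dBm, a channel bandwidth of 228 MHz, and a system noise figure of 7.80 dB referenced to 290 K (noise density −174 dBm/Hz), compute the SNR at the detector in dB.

Noise floor: N = −174 + 10 log₁₀(B) + NF
10 log₁₀(2.28×10⁸) = 83.58 dB
N = −174 + 83.58 + 7.80 = −82.62 dBm
SNR = P_sig − N = −52.4 − (−82.62) = 30.22 dB → 30.2 dB

30.2 dB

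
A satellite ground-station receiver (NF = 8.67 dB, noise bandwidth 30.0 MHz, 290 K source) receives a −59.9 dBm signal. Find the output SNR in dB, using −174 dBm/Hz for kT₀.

Noise floor: N = −174 + 10 log₁₀(B) + NF
10 log₁₀(3.00×10⁷) = 74.77 dB
N = −174 + 74.77 + 8.67 = −90.56 dBm
SNR = P_sig − N = −59.9 − (−90.56) = 30.66 dB → 30.7 dB

30.7 dB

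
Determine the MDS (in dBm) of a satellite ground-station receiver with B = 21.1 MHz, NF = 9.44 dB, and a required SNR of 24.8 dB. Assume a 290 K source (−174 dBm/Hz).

Sensitivity = −174 + 10 log₁₀(B) + NF + SNR_min
= −174 + 73.24 + 9.44 + 24.8
= −66.52 dBm → −66.5 dBm

−66.5 dBm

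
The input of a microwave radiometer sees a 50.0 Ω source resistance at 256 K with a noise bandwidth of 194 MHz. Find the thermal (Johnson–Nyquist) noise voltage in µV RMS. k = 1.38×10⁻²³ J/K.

11.7 µV

V_n = √(4kTRB)
4kTRB = 4 × 1.38×10⁻²³ × 256 × 5.00×10¹ × 1.94×10⁸ = 1.37×10⁻¹⁰ V²
V_n = √(1.37×10⁻¹⁰) = 1.17×10⁻⁵ V = 11.7 µV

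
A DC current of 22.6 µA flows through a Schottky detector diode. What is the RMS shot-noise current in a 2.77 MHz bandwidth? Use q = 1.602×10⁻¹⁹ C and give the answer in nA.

4.48 nA

I_n = √(2qI·B)
2qI·B = 2 × 1.602×10⁻¹⁹ × 2.26×10⁻⁵ × 2.77×10⁶ = 2.01×10⁻¹⁷ A²
I_n = √(2.01×10⁻¹⁷) = 4.48×10⁻⁹ A = 4.48 nA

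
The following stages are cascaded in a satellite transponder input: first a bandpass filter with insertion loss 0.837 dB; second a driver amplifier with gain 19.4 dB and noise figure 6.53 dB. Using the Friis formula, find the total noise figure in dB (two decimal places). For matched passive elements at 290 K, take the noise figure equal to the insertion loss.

7.37 dB

Convert to linear (a loss of L dB is a gain of −L dB): F_i = 10^(NF_i/10), G_i = 10^(G_i,dB/10)
  Stage 1: F_1 = 10^(0.837/10) = 1.213, G_1 = 10^(−0.837/10) = 0.8247
  Stage 2: F_2 = 10^(6.53/10) = 4.498, G_2 = 10^(19.4/10) = 87.10
Friis cascade:
  F = 1.213 + (4.498 − 1)/0.8247 = 5.454
NF = 10 log₁₀(5.454) = 7.37 dB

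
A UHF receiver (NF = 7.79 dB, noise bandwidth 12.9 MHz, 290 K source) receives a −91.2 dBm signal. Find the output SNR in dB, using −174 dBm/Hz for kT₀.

Noise floor: N = −174 + 10 log₁₀(B) + NF
10 log₁₀(1.29×10⁷) = 71.11 dB
N = −174 + 71.11 + 7.79 = −95.10 dBm
SNR = P_sig − N = −91.2 − (−95.10) = 3.90 dB → 3.9 dB

3.9 dB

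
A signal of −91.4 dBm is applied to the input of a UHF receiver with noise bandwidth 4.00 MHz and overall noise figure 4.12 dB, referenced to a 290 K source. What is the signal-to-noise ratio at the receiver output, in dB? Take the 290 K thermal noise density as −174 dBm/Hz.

12.5 dB

Noise floor: N = −174 + 10 log₁₀(B) + NF
10 log₁₀(4.00×10⁶) = 66.02 dB
N = −174 + 66.02 + 4.12 = −103.86 dBm
SNR = P_sig − N = −91.4 − (−103.86) = 12.46 dB → 12.5 dB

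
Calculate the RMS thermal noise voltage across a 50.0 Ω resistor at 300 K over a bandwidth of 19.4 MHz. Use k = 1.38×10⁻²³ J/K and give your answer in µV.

V_n = √(4kTRB)
4kTRB = 4 × 1.38×10⁻²³ × 300 × 5.00×10¹ × 1.94×10⁷ = 1.61×10⁻¹¹ V²
V_n = √(1.61×10⁻¹¹) = 4.01×10⁻⁶ V = 4.01 µV

4.01 µV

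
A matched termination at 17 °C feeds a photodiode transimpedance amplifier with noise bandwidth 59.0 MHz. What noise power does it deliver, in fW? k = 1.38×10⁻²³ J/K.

236 fW

T = 17 °C + 273.15 = 290.15 K
P_n = kTB = 1.38×10⁻²³ × 290.15 × 5.90×10⁷ = 2.36×10⁻¹³ W = 236 fW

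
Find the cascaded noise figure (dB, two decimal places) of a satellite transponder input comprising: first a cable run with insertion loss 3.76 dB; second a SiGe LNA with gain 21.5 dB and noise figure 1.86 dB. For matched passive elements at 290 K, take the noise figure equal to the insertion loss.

5.62 dB

Convert to linear (a loss of L dB is a gain of −L dB): F_i = 10^(NF_i/10), G_i = 10^(G_i,dB/10)
  Stage 1: F_1 = 10^(3.76/10) = 2.377, G_1 = 10^(−3.76/10) = 0.4207
  Stage 2: F_2 = 10^(1.86/10) = 1.535, G_2 = 10^(21.5/10) = 141.3
Friis cascade:
  F = 2.377 + (1.535 − 1)/0.4207 = 3.648
NF = 10 log₁₀(3.648) = 5.62 dB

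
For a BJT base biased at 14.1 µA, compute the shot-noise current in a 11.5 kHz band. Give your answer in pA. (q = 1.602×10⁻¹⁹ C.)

I_n = √(2qI·B)
2qI·B = 2 × 1.602×10⁻¹⁹ × 1.41×10⁻⁵ × 1.15×10⁴ = 5.20×10⁻²⁰ A²
I_n = √(5.20×10⁻²⁰) = 2.28×10⁻¹⁰ A = 228 pA

228 pA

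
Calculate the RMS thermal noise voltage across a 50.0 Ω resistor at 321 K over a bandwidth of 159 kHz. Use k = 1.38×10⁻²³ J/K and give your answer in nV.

375 nV

V_n = √(4kTRB)
4kTRB = 4 × 1.38×10⁻²³ × 321 × 5.00×10¹ × 1.59×10⁵ = 1.41×10⁻¹³ V²
V_n = √(1.41×10⁻¹³) = 3.75×10⁻⁷ V = 375 nV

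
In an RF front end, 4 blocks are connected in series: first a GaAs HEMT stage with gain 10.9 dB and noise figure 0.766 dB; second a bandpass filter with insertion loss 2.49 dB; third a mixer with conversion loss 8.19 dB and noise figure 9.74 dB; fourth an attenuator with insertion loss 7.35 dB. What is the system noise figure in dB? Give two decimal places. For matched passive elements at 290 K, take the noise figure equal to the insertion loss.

Convert to linear (a loss of L dB is a gain of −L dB): F_i = 10^(NF_i/10), G_i = 10^(G_i,dB/10)
  Stage 1: F_1 = 10^(0.766/10) = 1.193, G_1 = 10^(10.9/10) = 12.30
  Stage 2: F_2 = 10^(2.49/10) = 1.774, G_2 = 10^(−2.49/10) = 0.5636
  Stage 3: F_3 = 10^(9.74/10) = 9.419, G_3 = 10^(−8.19/10) = 0.1517
  Stage 4: F_4 = 10^(7.35/10) = 5.433, G_4 = 10^(−7.35/10) = 0.1841
Friis cascade:
  F = 1.193 + (1.774 − 1)/12.30 + (9.419 − 1)/6.934 + (5.433 − 1)/1.052 = 6.683
NF = 10 log₁₀(6.683) = 8.25 dB

8.25 dB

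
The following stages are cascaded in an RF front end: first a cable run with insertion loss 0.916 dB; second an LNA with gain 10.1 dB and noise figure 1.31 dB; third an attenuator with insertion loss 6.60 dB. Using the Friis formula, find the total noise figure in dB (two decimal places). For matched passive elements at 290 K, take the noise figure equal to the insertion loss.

Convert to linear (a loss of L dB is a gain of −L dB): F_i = 10^(NF_i/10), G_i = 10^(G_i,dB/10)
  Stage 1: F_1 = 10^(0.916/10) = 1.235, G_1 = 10^(−0.916/10) = 0.8098
  Stage 2: F_2 = 10^(1.31/10) = 1.352, G_2 = 10^(10.1/10) = 10.23
  Stage 3: F_3 = 10^(6.60/10) = 4.571, G_3 = 10^(−6.60/10) = 0.2188
Friis cascade:
  F = 1.235 + (1.352 − 1)/0.8098 + (4.571 − 1)/8.287 = 2.100
NF = 10 log₁₀(2.100) = 3.22 dB

3.22 dB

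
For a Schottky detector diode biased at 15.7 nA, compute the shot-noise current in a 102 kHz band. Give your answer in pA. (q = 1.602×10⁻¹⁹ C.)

I_n = √(2qI·B)
2qI·B = 2 × 1.602×10⁻¹⁹ × 1.57×10⁻⁸ × 1.02×10⁵ = 5.13×10⁻²² A²
I_n = √(5.13×10⁻²²) = 2.27×10⁻¹¹ A = 22.7 pA

22.7 pA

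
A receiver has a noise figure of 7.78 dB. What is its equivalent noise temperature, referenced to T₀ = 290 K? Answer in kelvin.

1449 K

F = 10^(7.78/10) = 5.99791
T_e = (F − 1)·T₀ = (5.99791 − 1) × 290 = 1449 K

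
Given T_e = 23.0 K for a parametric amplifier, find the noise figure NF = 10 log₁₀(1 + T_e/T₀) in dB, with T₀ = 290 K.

F = 1 + T_e/T₀ = 1 + 23.0/290 = 1.07931
NF = 10 log₁₀(1.07931) = 0.331 dB

0.331 dB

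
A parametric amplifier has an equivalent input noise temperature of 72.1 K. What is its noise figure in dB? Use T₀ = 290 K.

0.964 dB

F = 1 + T_e/T₀ = 1 + 72.1/290 = 1.24862
NF = 10 log₁₀(1.24862) = 0.964 dB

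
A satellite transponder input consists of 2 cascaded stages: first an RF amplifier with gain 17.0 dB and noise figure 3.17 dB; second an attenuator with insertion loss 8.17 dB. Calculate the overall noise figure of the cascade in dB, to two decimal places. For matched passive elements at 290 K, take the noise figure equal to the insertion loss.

Convert to linear (a loss of L dB is a gain of −L dB): F_i = 10^(NF_i/10), G_i = 10^(G_i,dB/10)
  Stage 1: F_1 = 10^(3.17/10) = 2.075, G_1 = 10^(17.0/10) = 50.12
  Stage 2: F_2 = 10^(8.17/10) = 6.561, G_2 = 10^(−8.17/10) = 0.1524
Friis cascade:
  F = 2.075 + (6.561 − 1)/50.12 = 2.186
NF = 10 log₁₀(2.186) = 3.40 dB

3.40 dB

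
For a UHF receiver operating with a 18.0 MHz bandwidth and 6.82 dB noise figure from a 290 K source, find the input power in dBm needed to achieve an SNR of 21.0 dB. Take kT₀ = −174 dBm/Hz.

Sensitivity = −174 + 10 log₁₀(B) + NF + SNR_min
= −174 + 72.55 + 6.82 + 21.0
= −73.63 dBm → −73.6 dBm

−73.6 dBm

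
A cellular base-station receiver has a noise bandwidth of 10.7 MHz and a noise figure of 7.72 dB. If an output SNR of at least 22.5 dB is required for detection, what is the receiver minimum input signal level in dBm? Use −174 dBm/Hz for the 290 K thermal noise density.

Sensitivity = −174 + 10 log₁₀(B) + NF + SNR_min
= −174 + 70.29 + 7.72 + 22.5
= −73.49 dBm → −73.5 dBm

−73.5 dBm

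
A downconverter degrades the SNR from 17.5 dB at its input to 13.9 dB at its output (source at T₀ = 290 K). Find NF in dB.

3.6 dB

NF (dB) = SNR_in(dB) − SNR_out(dB) when the source is at T₀
NF = 17.5 − 13.9 = 3.6 dB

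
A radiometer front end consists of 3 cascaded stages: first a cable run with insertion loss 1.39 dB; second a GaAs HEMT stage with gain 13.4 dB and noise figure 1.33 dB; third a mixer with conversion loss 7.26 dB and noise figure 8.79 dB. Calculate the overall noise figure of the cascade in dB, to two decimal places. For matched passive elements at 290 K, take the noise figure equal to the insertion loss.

3.59 dB

Convert to linear (a loss of L dB is a gain of −L dB): F_i = 10^(NF_i/10), G_i = 10^(G_i,dB/10)
  Stage 1: F_1 = 10^(1.39/10) = 1.377, G_1 = 10^(−1.39/10) = 0.7261
  Stage 2: F_2 = 10^(1.33/10) = 1.358, G_2 = 10^(13.4/10) = 21.88
  Stage 3: F_3 = 10^(8.79/10) = 7.568, G_3 = 10^(−7.26/10) = 0.1879
Friis cascade:
  F = 1.377 + (1.358 − 1)/0.7261 + (7.568 − 1)/15.89 = 2.284
NF = 10 log₁₀(2.284) = 3.59 dB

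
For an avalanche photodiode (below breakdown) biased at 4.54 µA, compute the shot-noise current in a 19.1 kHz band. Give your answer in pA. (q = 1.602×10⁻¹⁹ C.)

I_n = √(2qI·B)
2qI·B = 2 × 1.602×10⁻¹⁹ × 4.54×10⁻⁶ × 1.91×10⁴ = 2.78×10⁻²⁰ A²
I_n = √(2.78×10⁻²⁰) = 1.67×10⁻¹⁰ A = 167 pA

167 pA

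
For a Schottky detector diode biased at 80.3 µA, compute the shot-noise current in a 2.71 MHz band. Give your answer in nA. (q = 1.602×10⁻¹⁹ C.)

I_n = √(2qI·B)
2qI·B = 2 × 1.602×10⁻¹⁹ × 8.03×10⁻⁵ × 2.71×10⁶ = 6.97×10⁻¹⁷ A²
I_n = √(6.97×10⁻¹⁷) = 8.35×10⁻⁹ A = 8.35 nA

8.35 nA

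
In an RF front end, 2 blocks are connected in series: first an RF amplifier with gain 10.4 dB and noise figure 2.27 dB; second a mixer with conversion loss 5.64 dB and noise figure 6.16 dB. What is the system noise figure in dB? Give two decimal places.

Convert to linear (a loss of L dB is a gain of −L dB): F_i = 10^(NF_i/10), G_i = 10^(G_i,dB/10)
  Stage 1: F_1 = 10^(2.27/10) = 1.687, G_1 = 10^(10.4/10) = 10.96
  Stage 2: F_2 = 10^(6.16/10) = 4.130, G_2 = 10^(−5.64/10) = 0.2729
Friis cascade:
  F = 1.687 + (4.130 − 1)/10.96 = 1.972
NF = 10 log₁₀(1.972) = 2.95 dB

2.95 dB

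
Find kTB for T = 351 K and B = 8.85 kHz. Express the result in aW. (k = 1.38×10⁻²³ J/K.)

P_n = kTB = 1.38×10⁻²³ × 351 × 8.85×10³ = 4.29×10⁻¹⁷ W = 42.9 aW

42.9 aW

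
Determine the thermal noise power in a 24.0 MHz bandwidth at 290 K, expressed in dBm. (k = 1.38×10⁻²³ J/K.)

P_n = kTB = 1.38×10⁻²³ × 290 × 2.40×10⁷ = 9.60×10⁻¹⁴ W
In dBm: 10 log₁₀(9.60×10⁻¹⁴ / 10⁻³) = −100.2 dBm

−100.2 dBm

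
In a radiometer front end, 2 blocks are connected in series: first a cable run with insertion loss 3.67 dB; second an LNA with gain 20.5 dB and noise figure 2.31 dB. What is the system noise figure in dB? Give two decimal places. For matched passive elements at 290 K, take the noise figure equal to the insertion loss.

Convert to linear (a loss of L dB is a gain of −L dB): F_i = 10^(NF_i/10), G_i = 10^(G_i,dB/10)
  Stage 1: F_1 = 10^(3.67/10) = 2.328, G_1 = 10^(−3.67/10) = 0.4295
  Stage 2: F_2 = 10^(2.31/10) = 1.702, G_2 = 10^(20.5/10) = 112.2
Friis cascade:
  F = 2.328 + (1.702 − 1)/0.4295 = 3.963
NF = 10 log₁₀(3.963) = 5.98 dB

5.98 dB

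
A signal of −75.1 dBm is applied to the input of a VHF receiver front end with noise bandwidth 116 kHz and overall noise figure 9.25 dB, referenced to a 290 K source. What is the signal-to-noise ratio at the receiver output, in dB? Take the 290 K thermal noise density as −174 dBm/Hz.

39.0 dB

Noise floor: N = −174 + 10 log₁₀(B) + NF
10 log₁₀(1.16×10⁵) = 50.64 dB
N = −174 + 50.64 + 9.25 = −114.11 dBm
SNR = P_sig − N = −75.1 − (−114.11) = 39.01 dB → 39.0 dB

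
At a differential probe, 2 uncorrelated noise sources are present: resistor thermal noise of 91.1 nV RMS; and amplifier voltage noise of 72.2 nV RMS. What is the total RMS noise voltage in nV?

116 nV

Uncorrelated sources add in power (mean-square): V_tot = √(ΣV_i²)
V_tot = √[(9.11×10⁻⁸)² + (7.22×10⁻⁸)²] = 1.16×10⁻⁷ V = 116 nV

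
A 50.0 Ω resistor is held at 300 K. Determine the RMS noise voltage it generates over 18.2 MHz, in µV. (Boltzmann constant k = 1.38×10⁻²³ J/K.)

V_n = √(4kTRB)
4kTRB = 4 × 1.38×10⁻²³ × 300 × 5.00×10¹ × 1.82×10⁷ = 1.51×10⁻¹¹ V²
V_n = √(1.51×10⁻¹¹) = 3.88×10⁻⁶ V = 3.88 µV

3.88 µV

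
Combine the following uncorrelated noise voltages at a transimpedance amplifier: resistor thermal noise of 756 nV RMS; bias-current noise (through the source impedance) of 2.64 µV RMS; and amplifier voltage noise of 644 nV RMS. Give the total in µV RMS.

2.82 µV

Uncorrelated sources add in power (mean-square): V_tot = √(ΣV_i²)
V_tot = √[(7.56×10⁻⁷)² + (2.64×10⁻⁶)² + (6.44×10⁻⁷)²] = 2.82×10⁻⁶ V = 2.82 µV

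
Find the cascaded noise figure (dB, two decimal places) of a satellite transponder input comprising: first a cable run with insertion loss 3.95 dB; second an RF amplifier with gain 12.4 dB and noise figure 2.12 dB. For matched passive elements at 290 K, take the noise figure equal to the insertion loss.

Convert to linear (a loss of L dB is a gain of −L dB): F_i = 10^(NF_i/10), G_i = 10^(G_i,dB/10)
  Stage 1: F_1 = 10^(3.95/10) = 2.483, G_1 = 10^(−3.95/10) = 0.4027
  Stage 2: F_2 = 10^(2.12/10) = 1.629, G_2 = 10^(12.4/10) = 17.38
Friis cascade:
  F = 2.483 + (1.629 − 1)/0.4027 = 4.046
NF = 10 log₁₀(4.046) = 6.07 dB

6.07 dB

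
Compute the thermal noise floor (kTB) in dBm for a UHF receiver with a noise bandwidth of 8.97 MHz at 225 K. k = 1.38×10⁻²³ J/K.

P_n = kTB = 1.38×10⁻²³ × 225 × 8.97×10⁶ = 2.79×10⁻¹⁴ W
In dBm: 10 log₁₀(2.79×10⁻¹⁴ / 10⁻³) = −105.6 dBm

−105.6 dBm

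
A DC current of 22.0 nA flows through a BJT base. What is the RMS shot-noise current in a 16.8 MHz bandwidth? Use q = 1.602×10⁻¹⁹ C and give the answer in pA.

344 pA

I_n = √(2qI·B)
2qI·B = 2 × 1.602×10⁻¹⁹ × 2.20×10⁻⁸ × 1.68×10⁷ = 1.18×10⁻¹⁹ A²
I_n = √(1.18×10⁻¹⁹) = 3.44×10⁻¹⁰ A = 344 pA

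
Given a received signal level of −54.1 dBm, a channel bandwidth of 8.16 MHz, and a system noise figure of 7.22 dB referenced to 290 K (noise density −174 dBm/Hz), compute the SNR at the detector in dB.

43.6 dB

Noise floor: N = −174 + 10 log₁₀(B) + NF
10 log₁₀(8.16×10⁶) = 69.12 dB
N = −174 + 69.12 + 7.22 = −97.66 dBm
SNR = P_sig − N = −54.1 − (−97.66) = 43.56 dB → 43.6 dB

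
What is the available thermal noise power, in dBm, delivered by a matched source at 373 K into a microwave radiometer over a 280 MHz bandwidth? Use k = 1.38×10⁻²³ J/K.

−88.4 dBm

P_n = kTB = 1.38×10⁻²³ × 373 × 2.80×10⁸ = 1.44×10⁻¹² W
In dBm: 10 log₁₀(1.44×10⁻¹² / 10⁻³) = −88.4 dBm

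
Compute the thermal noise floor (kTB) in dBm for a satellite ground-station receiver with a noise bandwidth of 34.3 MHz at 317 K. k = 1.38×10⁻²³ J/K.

−98.2 dBm

P_n = kTB = 1.38×10⁻²³ × 317 × 3.43×10⁷ = 1.50×10⁻¹³ W
In dBm: 10 log₁₀(1.50×10⁻¹³ / 10⁻³) = −98.2 dBm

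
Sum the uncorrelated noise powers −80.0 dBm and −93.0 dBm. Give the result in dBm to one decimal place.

−79.8 dBm

Convert to linear, add, convert back:
P₁ = 1.00×10⁻¹¹ W, P₂ = 5.01×10⁻¹³ W
P_tot = 1.05×10⁻¹¹ W → 10 log₁₀(P_tot / 10⁻³) = −79.8 dBm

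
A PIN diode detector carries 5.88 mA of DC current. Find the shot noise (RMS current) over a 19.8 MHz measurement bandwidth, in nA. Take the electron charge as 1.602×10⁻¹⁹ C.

I_n = √(2qI·B)
2qI·B = 2 × 1.602×10⁻¹⁹ × 5.88×10⁻³ × 1.98×10⁷ = 3.73×10⁻¹⁴ A²
I_n = √(3.73×10⁻¹⁴) = 1.93×10⁻⁷ A = 193 nA

193 nA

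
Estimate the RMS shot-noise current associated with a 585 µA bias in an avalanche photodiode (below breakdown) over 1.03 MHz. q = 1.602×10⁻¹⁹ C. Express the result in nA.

I_n = √(2qI·B)
2qI·B = 2 × 1.602×10⁻¹⁹ × 5.85×10⁻⁴ × 1.03×10⁶ = 1.93×10⁻¹⁶ A²
I_n = √(1.93×10⁻¹⁶) = 1.39×10⁻⁸ A = 13.9 nA

13.9 nA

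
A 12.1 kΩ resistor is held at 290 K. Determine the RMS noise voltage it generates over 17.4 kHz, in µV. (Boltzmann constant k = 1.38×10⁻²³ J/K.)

V_n = √(4kTRB)
4kTRB = 4 × 1.38×10⁻²³ × 290 × 1.21×10⁴ × 1.74×10⁴ = 3.37×10⁻¹² V²
V_n = √(3.37×10⁻¹²) = 1.84×10⁻⁶ V = 1.84 µV

1.84 µV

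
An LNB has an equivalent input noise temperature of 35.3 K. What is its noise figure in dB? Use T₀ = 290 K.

F = 1 + T_e/T₀ = 1 + 35.3/290 = 1.12172
NF = 10 log₁₀(1.12172) = 0.499 dB

0.499 dB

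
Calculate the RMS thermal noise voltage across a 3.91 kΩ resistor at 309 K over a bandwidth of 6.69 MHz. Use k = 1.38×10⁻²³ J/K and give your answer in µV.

21.1 µV

V_n = √(4kTRB)
4kTRB = 4 × 1.38×10⁻²³ × 309 × 3.91×10³ × 6.69×10⁶ = 4.46×10⁻¹⁰ V²
V_n = √(4.46×10⁻¹⁰) = 2.11×10⁻⁵ V = 21.1 µV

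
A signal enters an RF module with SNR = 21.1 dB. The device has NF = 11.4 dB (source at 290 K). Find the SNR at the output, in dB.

By definition F = SNR_in/SNR_out, so in dB: SNR_out = SNR_in − NF
SNR_out = 21.1 − 11.4 = 9.7 dB

9.7 dB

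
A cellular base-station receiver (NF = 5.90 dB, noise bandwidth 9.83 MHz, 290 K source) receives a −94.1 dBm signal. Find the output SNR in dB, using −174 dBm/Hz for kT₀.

Noise floor: N = −174 + 10 log₁₀(B) + NF
10 log₁₀(9.83×10⁶) = 69.93 dB
N = −174 + 69.93 + 5.90 = −98.17 dBm
SNR = P_sig − N = −94.1 − (−98.17) = 4.07 dB → 4.1 dB

4.1 dB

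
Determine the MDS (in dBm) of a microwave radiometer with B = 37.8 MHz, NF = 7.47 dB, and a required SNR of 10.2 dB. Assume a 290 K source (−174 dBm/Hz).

Sensitivity = −174 + 10 log₁₀(B) + NF + SNR_min
= −174 + 75.77 + 7.47 + 10.2
= −80.56 dBm → −80.6 dBm

−80.6 dBm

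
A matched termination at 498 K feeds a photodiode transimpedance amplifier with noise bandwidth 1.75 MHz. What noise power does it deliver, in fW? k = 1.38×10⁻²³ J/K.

P_n = kTB = 1.38×10⁻²³ × 498 × 1.75×10⁶ = 1.20×10⁻¹⁴ W = 12.0 fW

12.0 fW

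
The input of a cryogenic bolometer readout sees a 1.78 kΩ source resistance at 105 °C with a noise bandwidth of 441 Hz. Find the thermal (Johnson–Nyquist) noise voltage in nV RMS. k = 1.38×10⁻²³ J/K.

128 nV

T = 105 °C + 273.15 = 378.15 K
V_n = √(4kTRB)
4kTRB = 4 × 1.38×10⁻²³ × 378.15 × 1.78×10³ × 4.41×10² = 1.64×10⁻¹⁴ V²
V_n = √(1.64×10⁻¹⁴) = 1.28×10⁻⁷ V = 128 nV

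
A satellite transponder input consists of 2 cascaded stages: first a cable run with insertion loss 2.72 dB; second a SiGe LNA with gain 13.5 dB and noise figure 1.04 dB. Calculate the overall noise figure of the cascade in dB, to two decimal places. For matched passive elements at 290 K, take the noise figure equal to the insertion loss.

3.76 dB

Convert to linear (a loss of L dB is a gain of −L dB): F_i = 10^(NF_i/10), G_i = 10^(G_i,dB/10)
  Stage 1: F_1 = 10^(2.72/10) = 1.871, G_1 = 10^(−2.72/10) = 0.5346
  Stage 2: F_2 = 10^(1.04/10) = 1.271, G_2 = 10^(13.5/10) = 22.39
Friis cascade:
  F = 1.871 + (1.271 − 1)/0.5346 = 2.377
NF = 10 log₁₀(2.377) = 3.76 dB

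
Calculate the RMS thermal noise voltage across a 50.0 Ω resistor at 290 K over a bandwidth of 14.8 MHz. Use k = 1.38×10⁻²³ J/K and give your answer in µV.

3.44 µV

V_n = √(4kTRB)
4kTRB = 4 × 1.38×10⁻²³ × 290 × 5.00×10¹ × 1.48×10⁷ = 1.18×10⁻¹¹ V²
V_n = √(1.18×10⁻¹¹) = 3.44×10⁻⁶ V = 3.44 µV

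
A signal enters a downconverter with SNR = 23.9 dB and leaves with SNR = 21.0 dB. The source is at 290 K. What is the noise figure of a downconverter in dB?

NF (dB) = SNR_in(dB) − SNR_out(dB) when the source is at T₀
NF = 23.9 − 21.0 = 2.9 dB

2.9 dB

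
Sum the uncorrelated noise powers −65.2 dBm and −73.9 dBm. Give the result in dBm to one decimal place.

Convert to linear, add, convert back:
P₁ = 3.02×10⁻¹⁰ W, P₂ = 4.07×10⁻¹¹ W
P_tot = 3.43×10⁻¹⁰ W → 10 log₁₀(P_tot / 10⁻³) = −64.7 dBm

−64.7 dBm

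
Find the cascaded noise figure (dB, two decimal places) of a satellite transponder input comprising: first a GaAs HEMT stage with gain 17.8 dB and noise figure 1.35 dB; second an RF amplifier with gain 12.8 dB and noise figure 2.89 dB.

Convert to linear (a loss of L dB is a gain of −L dB): F_i = 10^(NF_i/10), G_i = 10^(G_i,dB/10)
  Stage 1: F_1 = 10^(1.35/10) = 1.365, G_1 = 10^(17.8/10) = 60.26
  Stage 2: F_2 = 10^(2.89/10) = 1.945, G_2 = 10^(12.8/10) = 19.05
Friis cascade:
  F = 1.365 + (1.945 − 1)/60.26 = 1.380
NF = 10 log₁₀(1.380) = 1.40 dB

1.40 dB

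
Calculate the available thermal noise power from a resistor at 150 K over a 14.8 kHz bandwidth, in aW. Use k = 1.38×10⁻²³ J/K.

30.6 aW

P_n = kTB = 1.38×10⁻²³ × 150 × 1.48×10⁴ = 3.06×10⁻¹⁷ W = 30.6 aW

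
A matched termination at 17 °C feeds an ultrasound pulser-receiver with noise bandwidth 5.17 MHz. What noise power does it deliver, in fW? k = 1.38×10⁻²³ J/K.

20.7 fW

T = 17 °C + 273.15 = 290.15 K
P_n = kTB = 1.38×10⁻²³ × 290.15 × 5.17×10⁶ = 2.07×10⁻¹⁴ W = 20.7 fW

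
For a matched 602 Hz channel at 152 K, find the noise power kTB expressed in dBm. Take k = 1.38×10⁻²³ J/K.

P_n = kTB = 1.38×10⁻²³ × 152 × 6.02×10² = 1.26×10⁻¹⁸ W
In dBm: 10 log₁₀(1.26×10⁻¹⁸ / 10⁻³) = −149.0 dBm

−149.0 dBm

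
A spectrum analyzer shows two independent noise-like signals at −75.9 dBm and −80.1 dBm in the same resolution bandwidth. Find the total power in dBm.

−74.5 dBm

Convert to linear, add, convert back:
P₁ = 2.57×10⁻¹¹ W, P₂ = 9.77×10⁻¹² W
P_tot = 3.55×10⁻¹¹ W → 10 log₁₀(P_tot / 10⁻³) = −74.5 dBm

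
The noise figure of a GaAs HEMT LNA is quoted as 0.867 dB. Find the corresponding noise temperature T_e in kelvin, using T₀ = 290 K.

64.1 K

F = 10^(0.867/10) = 1.22096
T_e = (F − 1)·T₀ = (1.22096 − 1) × 290 = 64.1 K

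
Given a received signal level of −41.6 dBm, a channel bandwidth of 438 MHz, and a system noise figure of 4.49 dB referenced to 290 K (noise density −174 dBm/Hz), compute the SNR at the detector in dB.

Noise floor: N = −174 + 10 log₁₀(B) + NF
10 log₁₀(4.38×10⁸) = 86.41 dB
N = −174 + 86.41 + 4.49 = −83.10 dBm
SNR = P_sig − N = −41.6 − (−83.10) = 41.50 dB → 41.5 dB

41.5 dB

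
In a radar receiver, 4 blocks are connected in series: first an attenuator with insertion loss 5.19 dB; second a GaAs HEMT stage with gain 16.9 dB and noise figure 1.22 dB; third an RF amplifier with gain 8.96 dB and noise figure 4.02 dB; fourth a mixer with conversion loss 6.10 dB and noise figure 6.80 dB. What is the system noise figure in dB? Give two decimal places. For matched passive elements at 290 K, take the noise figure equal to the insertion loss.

Convert to linear (a loss of L dB is a gain of −L dB): F_i = 10^(NF_i/10), G_i = 10^(G_i,dB/10)
  Stage 1: F_1 = 10^(5.19/10) = 3.304, G_1 = 10^(−5.19/10) = 0.3027
  Stage 2: F_2 = 10^(1.22/10) = 1.324, G_2 = 10^(16.9/10) = 48.98
  Stage 3: F_3 = 10^(4.02/10) = 2.523, G_3 = 10^(8.96/10) = 7.870
  Stage 4: F_4 = 10^(6.80/10) = 4.786, G_4 = 10^(−6.10/10) = 0.2455
Friis cascade:
  F = 3.304 + (1.324 − 1)/0.3027 + (2.523 − 1)/14.83 + (4.786 − 1)/116.7 = 4.510
NF = 10 log₁₀(4.510) = 6.54 dB

6.54 dB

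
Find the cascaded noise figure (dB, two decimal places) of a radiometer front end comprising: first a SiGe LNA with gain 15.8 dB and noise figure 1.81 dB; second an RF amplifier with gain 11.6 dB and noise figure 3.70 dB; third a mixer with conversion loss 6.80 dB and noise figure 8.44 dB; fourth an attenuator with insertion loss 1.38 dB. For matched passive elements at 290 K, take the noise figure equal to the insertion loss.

1.95 dB

Convert to linear (a loss of L dB is a gain of −L dB): F_i = 10^(NF_i/10), G_i = 10^(G_i,dB/10)
  Stage 1: F_1 = 10^(1.81/10) = 1.517, G_1 = 10^(15.8/10) = 38.02
  Stage 2: F_2 = 10^(3.70/10) = 2.344, G_2 = 10^(11.6/10) = 14.45
  Stage 3: F_3 = 10^(8.44/10) = 6.982, G_3 = 10^(−6.80/10) = 0.2089
  Stage 4: F_4 = 10^(1.38/10) = 1.374, G_4 = 10^(−1.38/10) = 0.7278
Friis cascade:
  F = 1.517 + (2.344 − 1)/38.02 + (6.982 − 1)/549.5 + (1.374 − 1)/114.8 = 1.567
NF = 10 log₁₀(1.567) = 1.95 dB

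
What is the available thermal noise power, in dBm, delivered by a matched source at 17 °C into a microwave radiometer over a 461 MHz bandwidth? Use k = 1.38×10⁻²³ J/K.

T = 17 °C + 273.15 = 290.15 K
P_n = kTB = 1.38×10⁻²³ × 290.15 × 4.61×10⁸ = 1.85×10⁻¹² W
In dBm: 10 log₁₀(1.85×10⁻¹² / 10⁻³) = −87.3 dBm

−87.3 dBm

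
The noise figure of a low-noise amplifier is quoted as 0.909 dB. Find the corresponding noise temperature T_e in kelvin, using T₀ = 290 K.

67.5 K

F = 10^(0.909/10) = 1.23282
T_e = (F − 1)·T₀ = (1.23282 − 1) × 290 = 67.5 K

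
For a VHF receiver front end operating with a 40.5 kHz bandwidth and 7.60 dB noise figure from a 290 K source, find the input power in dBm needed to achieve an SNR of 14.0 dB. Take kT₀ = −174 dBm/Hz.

Sensitivity = −174 + 10 log₁₀(B) + NF + SNR_min
= −174 + 46.07 + 7.60 + 14.0
= −106.33 dBm → −106.3 dBm

−106.3 dBm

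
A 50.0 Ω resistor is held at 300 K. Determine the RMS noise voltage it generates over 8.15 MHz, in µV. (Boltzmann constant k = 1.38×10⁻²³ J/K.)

V_n = √(4kTRB)
4kTRB = 4 × 1.38×10⁻²³ × 300 × 5.00×10¹ × 8.15×10⁶ = 6.75×10⁻¹² V²
V_n = √(6.75×10⁻¹²) = 2.60×10⁻⁶ V = 2.60 µV

2.60 µV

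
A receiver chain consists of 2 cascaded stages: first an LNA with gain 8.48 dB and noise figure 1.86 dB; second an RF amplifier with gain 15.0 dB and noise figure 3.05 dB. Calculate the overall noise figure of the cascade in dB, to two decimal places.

Convert to linear (a loss of L dB is a gain of −L dB): F_i = 10^(NF_i/10), G_i = 10^(G_i,dB/10)
  Stage 1: F_1 = 10^(1.86/10) = 1.535, G_1 = 10^(8.48/10) = 7.047
  Stage 2: F_2 = 10^(3.05/10) = 2.018, G_2 = 10^(15.0/10) = 31.62
Friis cascade:
  F = 1.535 + (2.018 − 1)/7.047 = 1.679
NF = 10 log₁₀(1.679) = 2.25 dB

2.25 dB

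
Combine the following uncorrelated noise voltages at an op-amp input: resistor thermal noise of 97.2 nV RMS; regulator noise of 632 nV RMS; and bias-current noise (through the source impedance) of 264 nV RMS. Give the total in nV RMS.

692 nV

Uncorrelated sources add in power (mean-square): V_tot = √(ΣV_i²)
V_tot = √[(9.72×10⁻⁸)² + (6.32×10⁻⁷)² + (2.64×10⁻⁷)²] = 6.92×10⁻⁷ V = 692 nV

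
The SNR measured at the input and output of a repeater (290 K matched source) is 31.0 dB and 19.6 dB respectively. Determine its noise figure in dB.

11.4 dB

NF (dB) = SNR_in(dB) − SNR_out(dB) when the source is at T₀
NF = 31.0 − 19.6 = 11.4 dB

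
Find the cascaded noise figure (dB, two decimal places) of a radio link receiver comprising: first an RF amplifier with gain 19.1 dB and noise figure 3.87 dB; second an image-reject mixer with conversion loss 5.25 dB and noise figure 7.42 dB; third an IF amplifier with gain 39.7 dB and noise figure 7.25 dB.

Convert to linear (a loss of L dB is a gain of −L dB): F_i = 10^(NF_i/10), G_i = 10^(G_i,dB/10)
  Stage 1: F_1 = 10^(3.87/10) = 2.438, G_1 = 10^(19.1/10) = 81.28
  Stage 2: F_2 = 10^(7.42/10) = 5.521, G_2 = 10^(−5.25/10) = 0.2985
  Stage 3: F_3 = 10^(7.25/10) = 5.309, G_3 = 10^(39.7/10) = 9333
Friis cascade:
  F = 2.438 + (5.521 − 1)/81.28 + (5.309 − 1)/24.27 = 2.671
NF = 10 log₁₀(2.671) = 4.27 dB

4.27 dB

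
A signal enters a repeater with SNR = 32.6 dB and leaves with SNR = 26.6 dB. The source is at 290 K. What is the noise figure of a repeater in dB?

6.0 dB

NF (dB) = SNR_in(dB) − SNR_out(dB) when the source is at T₀
NF = 32.6 − 26.6 = 6.0 dB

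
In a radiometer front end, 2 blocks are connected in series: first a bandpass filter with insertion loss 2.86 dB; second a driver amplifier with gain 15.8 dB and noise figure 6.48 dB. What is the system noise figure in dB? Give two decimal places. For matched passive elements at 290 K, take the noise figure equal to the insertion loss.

Convert to linear (a loss of L dB is a gain of −L dB): F_i = 10^(NF_i/10), G_i = 10^(G_i,dB/10)
  Stage 1: F_1 = 10^(2.86/10) = 1.932, G_1 = 10^(−2.86/10) = 0.5176
  Stage 2: F_2 = 10^(6.48/10) = 4.446, G_2 = 10^(15.8/10) = 38.02
Friis cascade:
  F = 1.932 + (4.446 − 1)/0.5176 = 8.590
NF = 10 log₁₀(8.590) = 9.34 dB

9.34 dB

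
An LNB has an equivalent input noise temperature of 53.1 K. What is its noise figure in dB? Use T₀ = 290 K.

F = 1 + T_e/T₀ = 1 + 53.1/290 = 1.1831
NF = 10 log₁₀(1.1831) = 0.730 dB

0.730 dB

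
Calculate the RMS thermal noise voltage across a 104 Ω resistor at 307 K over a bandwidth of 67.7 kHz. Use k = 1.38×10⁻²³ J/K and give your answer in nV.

V_n = √(4kTRB)
4kTRB = 4 × 1.38×10⁻²³ × 307 × 1.04×10² × 6.77×10⁴ = 1.19×10⁻¹³ V²
V_n = √(1.19×10⁻¹³) = 3.45×10⁻⁷ V = 345 nV

345 nV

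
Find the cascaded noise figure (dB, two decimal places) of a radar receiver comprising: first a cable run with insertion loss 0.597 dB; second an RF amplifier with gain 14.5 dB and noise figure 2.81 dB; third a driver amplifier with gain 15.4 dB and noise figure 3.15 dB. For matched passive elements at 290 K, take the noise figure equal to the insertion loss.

Convert to linear (a loss of L dB is a gain of −L dB): F_i = 10^(NF_i/10), G_i = 10^(G_i,dB/10)
  Stage 1: F_1 = 10^(0.597/10) = 1.147, G_1 = 10^(−0.597/10) = 0.8716
  Stage 2: F_2 = 10^(2.81/10) = 1.910, G_2 = 10^(14.5/10) = 28.18
  Stage 3: F_3 = 10^(3.15/10) = 2.065, G_3 = 10^(15.4/10) = 34.67
Friis cascade:
  F = 1.147 + (1.910 − 1)/0.8716 + (2.065 − 1)/24.56 = 2.235
NF = 10 log₁₀(2.235) = 3.49 dB

3.49 dB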